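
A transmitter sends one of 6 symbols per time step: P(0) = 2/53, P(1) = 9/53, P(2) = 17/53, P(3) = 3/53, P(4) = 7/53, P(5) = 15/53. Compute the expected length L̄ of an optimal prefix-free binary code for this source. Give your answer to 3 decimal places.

Repeatedly combine the two least-probable nodes; the expected code length is the sum of the merged weights.
merge 2/53 + 3/53 → 5/53
merge 5/53 + 7/53 → 12/53
merge 9/53 + 12/53 → 21/53
merge 15/53 + 17/53 → 32/53
merge 21/53 + 32/53 → 1
L = 5/53 + 12/53 + 21/53 + 32/53 + 1 = 123/53 ≈ 2.321 bits/symbol.

2.321 bits/symbol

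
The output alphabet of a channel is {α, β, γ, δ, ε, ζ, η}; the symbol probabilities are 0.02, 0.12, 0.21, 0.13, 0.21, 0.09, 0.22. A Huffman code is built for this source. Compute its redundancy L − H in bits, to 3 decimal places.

0.079 bits

Entropy H = −Σ p log₂ p ≈ 2.6015 bits.
Huffman merges: 1/50+9/100→11/100; 11/100+3/25→23/100; 13/100+21/100→17/50; 21/100+11/50→43/100; 23/100+17/50→57/100; 43/100+57/100→1. L = 67/25 ≈ 2.6800.
L − H = 2.6800 − 2.6015 = 0.079 bits.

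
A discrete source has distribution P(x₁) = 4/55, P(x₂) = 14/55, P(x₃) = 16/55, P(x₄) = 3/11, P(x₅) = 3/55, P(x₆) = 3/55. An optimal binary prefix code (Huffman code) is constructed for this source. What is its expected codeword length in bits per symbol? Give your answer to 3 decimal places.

2.291 bits/symbol

Repeatedly combine the two least-probable nodes; the expected code length is the sum of the merged weights.
merge 3/55 + 3/55 → 6/55
merge 4/55 + 6/55 → 2/11
merge 2/11 + 14/55 → 24/55
merge 3/11 + 16/55 → 31/55
merge 24/55 + 31/55 → 1
L = 6/55 + 2/11 + 24/55 + 31/55 + 1 = 126/55 ≈ 2.291 bits/symbol.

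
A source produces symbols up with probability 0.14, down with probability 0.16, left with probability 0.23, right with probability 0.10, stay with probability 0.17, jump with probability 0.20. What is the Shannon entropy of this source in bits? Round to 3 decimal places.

2.539 bits

H = −Σ pᵢ log₂ pᵢ.
−0.14·log₂(0.14) = 0.3971
−0.16·log₂(0.16) = 0.4230
−0.23·log₂(0.23) = 0.4877
−0.10·log₂(0.10) = 0.3322
−0.17·log₂(0.17) = 0.4346
−0.20·log₂(0.20) = 0.4644
Sum ≈ 2.5390 → 2.539 bits.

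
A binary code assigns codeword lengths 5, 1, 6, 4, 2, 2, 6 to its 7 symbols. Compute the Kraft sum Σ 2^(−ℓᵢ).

With common denominator 2^6 = 64: Σ 2^(−ℓᵢ) = 2/64 + 32/64 + 1/64 + 4/64 + 16/64 + 16/64 + 1/64 = 72/64 = 1.125.

1.125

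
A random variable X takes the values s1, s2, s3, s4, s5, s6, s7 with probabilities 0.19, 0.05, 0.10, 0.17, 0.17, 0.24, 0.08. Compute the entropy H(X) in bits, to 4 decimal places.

2.6583 bits

H = −Σ pᵢ log₂ pᵢ.
−0.19·log₂(0.19) = 0.4552
−0.05·log₂(0.05) = 0.2161
−0.10·log₂(0.10) = 0.3322
−0.17·log₂(0.17) = 0.4346
−0.17·log₂(0.17) = 0.4346
−0.24·log₂(0.24) = 0.4941
−0.08·log₂(0.08) = 0.2915
Sum ≈ 2.6583 → 2.6583 bits.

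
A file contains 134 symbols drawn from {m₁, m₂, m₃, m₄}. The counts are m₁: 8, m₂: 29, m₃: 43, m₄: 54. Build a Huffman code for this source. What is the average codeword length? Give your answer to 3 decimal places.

Probabilities are the counts divided by 134.
Repeatedly combine the two least-probable nodes; the expected code length is the sum of the merged weights.
merge 4/67 + 29/134 → 37/134
merge 37/134 + 43/134 → 40/67
merge 27/67 + 40/67 → 1
L = 37/134 + 40/67 + 1 = 251/134 ≈ 1.873 bits/symbol.

1.873 bits/symbol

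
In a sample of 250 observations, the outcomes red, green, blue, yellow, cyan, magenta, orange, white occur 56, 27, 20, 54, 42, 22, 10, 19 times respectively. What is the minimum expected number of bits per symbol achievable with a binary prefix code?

Probabilities are the counts divided by 250.
Repeatedly combine the two least-probable nodes; the expected code length is the sum of the merged weights.
merge 1/25 + 19/250 → 29/250
merge 2/25 + 11/125 → 21/125
merge 27/250 + 29/250 → 28/125
merge 21/125 + 21/125 → 42/125
merge 27/125 + 28/125 → 11/25
merge 28/125 + 42/125 → 14/25
merge 11/25 + 14/25 → 1
L = 29/250 + 21/125 + 28/125 + 42/125 + 11/25 + 14/25 + 1 = 711/250 = 2.844 bits/symbol.

2.844 bits/symbol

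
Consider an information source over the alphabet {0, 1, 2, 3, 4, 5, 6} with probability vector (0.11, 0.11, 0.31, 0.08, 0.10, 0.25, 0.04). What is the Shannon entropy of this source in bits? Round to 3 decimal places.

2.534 bits

H = −Σ pᵢ log₂ pᵢ.
−0.11·log₂(0.11) = 0.3503
−0.11·log₂(0.11) = 0.3503
−0.31·log₂(0.31) = 0.5238
−0.08·log₂(0.08) = 0.2915
−0.10·log₂(0.10) = 0.3322
−0.25·log₂(0.25) = 0.5000
−0.04·log₂(0.04) = 0.1858
Sum ≈ 2.5338 → 2.534 bits.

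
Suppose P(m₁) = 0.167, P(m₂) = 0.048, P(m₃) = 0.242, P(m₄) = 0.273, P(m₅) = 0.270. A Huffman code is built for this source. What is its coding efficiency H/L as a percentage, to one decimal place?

97.4%

Entropy H = −Σ p log₂ p ≈ 2.1582 bits.
Huffman merges: 6/125+167/1000→43/200; 43/200+121/500→457/1000; 27/100+273/1000→543/1000; 457/1000+543/1000→1. L = 443/200 ≈ 2.2150.
Efficiency = H/L = 2.1582/2.2150 = 97.4%.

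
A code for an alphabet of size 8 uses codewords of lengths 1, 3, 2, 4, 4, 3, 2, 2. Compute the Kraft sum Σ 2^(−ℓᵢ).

1.625

With common denominator 2^4 = 16: Σ 2^(−ℓᵢ) = 8/16 + 2/16 + 4/16 + 1/16 + 1/16 + 2/16 + 4/16 + 4/16 = 26/16 = 1.625.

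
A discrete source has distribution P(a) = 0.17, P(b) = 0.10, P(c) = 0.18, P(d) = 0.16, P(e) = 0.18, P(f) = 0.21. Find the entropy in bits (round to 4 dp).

2.5532 bits

H = −Σ pᵢ log₂ pᵢ.
−0.17·log₂(0.17) = 0.4346
−0.10·log₂(0.10) = 0.3322
−0.18·log₂(0.18) = 0.4453
−0.16·log₂(0.16) = 0.4230
−0.18·log₂(0.18) = 0.4453
−0.21·log₂(0.21) = 0.4728
Sum ≈ 2.5532 → 2.5532 bits.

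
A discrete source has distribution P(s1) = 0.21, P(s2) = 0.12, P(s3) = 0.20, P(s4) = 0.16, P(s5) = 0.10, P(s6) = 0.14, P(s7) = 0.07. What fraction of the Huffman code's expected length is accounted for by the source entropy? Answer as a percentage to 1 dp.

Entropy H = −Σ p log₂ p ≈ 2.7252 bits.
Huffman merges: 7/100+1/10→17/100; 3/25+7/50→13/50; 4/25+17/100→33/100; 1/5+21/100→41/100; 13/50+33/100→59/100; 41/100+59/100→1. L = 69/25 ≈ 2.7600.
Efficiency = H/L = 2.7252/2.7600 = 98.7%.

98.7%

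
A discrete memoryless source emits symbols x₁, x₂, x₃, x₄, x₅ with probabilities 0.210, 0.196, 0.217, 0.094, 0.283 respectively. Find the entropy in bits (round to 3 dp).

H = −Σ pᵢ log₂ pᵢ.
−0.210·log₂(0.210) = 0.4728
−0.196·log₂(0.196) = 0.4608
−0.217·log₂(0.217) = 0.4783
−0.094·log₂(0.094) = 0.3207
−0.283·log₂(0.283) = 0.5154
Sum ≈ 2.2480 → 2.248 bits.

2.248 bits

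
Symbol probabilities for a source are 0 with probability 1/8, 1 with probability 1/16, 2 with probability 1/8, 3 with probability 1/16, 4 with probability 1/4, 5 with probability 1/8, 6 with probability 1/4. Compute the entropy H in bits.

2.625 bits

Each probability is a power of 1/2, so log₂(1/p) is an integer.
H = Σ p·log₂(1/p) = 1/8·3 + 1/16·4 + 1/8·3 + 1/16·4 + 1/4·2 + 1/8·3 + 1/4·2 = 2.625 bits.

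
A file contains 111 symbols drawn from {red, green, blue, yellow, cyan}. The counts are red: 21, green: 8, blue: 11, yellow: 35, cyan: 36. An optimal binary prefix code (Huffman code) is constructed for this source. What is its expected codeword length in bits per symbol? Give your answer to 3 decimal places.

2.171 bits/symbol

Probabilities are the counts divided by 111.
Repeatedly combine the two least-probable nodes; the expected code length is the sum of the merged weights.
merge 8/111 + 11/111 → 19/111
merge 19/111 + 7/37 → 40/111
merge 35/111 + 12/37 → 71/111
merge 40/111 + 71/111 → 1
L = 19/111 + 40/111 + 71/111 + 1 = 241/111 ≈ 2.171 bits/symbol.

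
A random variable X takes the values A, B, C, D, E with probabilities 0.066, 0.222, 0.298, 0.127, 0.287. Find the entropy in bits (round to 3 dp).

H = −Σ pᵢ log₂ pᵢ.
−0.066·log₂(0.066) = 0.2588
−0.222·log₂(0.222) = 0.4820
−0.298·log₂(0.298) = 0.5205
−0.127·log₂(0.127) = 0.3781
−0.287·log₂(0.287) = 0.5169
Sum ≈ 2.1563 → 2.156 bits.

2.156 bits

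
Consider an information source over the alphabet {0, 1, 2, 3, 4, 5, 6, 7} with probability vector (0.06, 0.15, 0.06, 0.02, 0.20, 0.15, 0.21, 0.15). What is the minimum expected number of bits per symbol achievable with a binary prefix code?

2.81 bits/symbol

Repeatedly combine the two least-probable nodes; the expected code length is the sum of the merged weights.
merge 1/50 + 3/50 → 2/25
merge 3/50 + 2/25 → 7/50
merge 7/50 + 3/20 → 29/100
merge 3/20 + 3/20 → 3/10
merge 1/5 + 21/100 → 41/100
merge 29/100 + 3/10 → 59/100
merge 41/100 + 59/100 → 1
L = 2/25 + 7/50 + 29/100 + 3/10 + 41/100 + 59/100 + 1 = 281/100 = 2.81 bits/symbol.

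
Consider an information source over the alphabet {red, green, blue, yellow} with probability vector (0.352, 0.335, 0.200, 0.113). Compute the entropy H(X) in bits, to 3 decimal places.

H = −Σ pᵢ log₂ pᵢ.
−0.352·log₂(0.352) = 0.5302
−0.335·log₂(0.335) = 0.5286
−0.200·log₂(0.200) = 0.4644
−0.113·log₂(0.113) = 0.3555
Sum ≈ 1.8786 → 1.879 bits.

1.879 bits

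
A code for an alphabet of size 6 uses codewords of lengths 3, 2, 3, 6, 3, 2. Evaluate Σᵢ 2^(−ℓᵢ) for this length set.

With common denominator 2^6 = 64: Σ 2^(−ℓᵢ) = 8/64 + 16/64 + 8/64 + 1/64 + 8/64 + 16/64 = 57/64 = 0.890625.

0.890625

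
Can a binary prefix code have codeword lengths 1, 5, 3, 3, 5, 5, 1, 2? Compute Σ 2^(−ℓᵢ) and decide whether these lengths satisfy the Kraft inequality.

1.59375; no

With common denominator 2^5 = 32: Σ 2^(−ℓᵢ) = 16/32 + 1/32 + 4/32 + 4/32 + 1/32 + 1/32 + 16/32 + 8/32 = 51/32 = 1.59375.
Kraft's inequality requires Σ ≤ 1; here Σ = 1.59375 > 1, so no such prefix code exists.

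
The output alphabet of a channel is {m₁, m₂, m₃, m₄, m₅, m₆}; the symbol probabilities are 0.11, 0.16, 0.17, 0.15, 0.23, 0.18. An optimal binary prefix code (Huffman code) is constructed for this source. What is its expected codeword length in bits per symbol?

2.59 bits/symbol

Repeatedly combine the two least-probable nodes; the expected code length is the sum of the merged weights.
merge 11/100 + 3/20 → 13/50
merge 4/25 + 17/100 → 33/100
merge 9/50 + 23/100 → 41/100
merge 13/50 + 33/100 → 59/100
merge 41/100 + 59/100 → 1
L = 13/50 + 33/100 + 41/100 + 59/100 + 1 = 259/100 = 2.59 bits/symbol.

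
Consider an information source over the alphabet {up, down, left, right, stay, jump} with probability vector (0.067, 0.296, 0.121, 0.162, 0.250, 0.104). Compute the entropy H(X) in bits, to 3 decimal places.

2.415 bits

H = −Σ pᵢ log₂ pᵢ.
−0.067·log₂(0.067) = 0.2613
−0.296·log₂(0.296) = 0.5199
−0.121·log₂(0.121) = 0.3687
−0.162·log₂(0.162) = 0.4254
−0.250·log₂(0.250) = 0.5000
−0.104·log₂(0.104) = 0.3396
Sum ≈ 2.4148 → 2.415 bits.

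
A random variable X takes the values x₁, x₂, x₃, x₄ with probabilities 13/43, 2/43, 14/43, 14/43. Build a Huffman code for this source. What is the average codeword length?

Repeatedly combine the two least-probable nodes; the expected code length is the sum of the merged weights.
merge 2/43 + 13/43 → 15/43
merge 14/43 + 14/43 → 28/43
merge 15/43 + 28/43 → 1
L = 15/43 + 28/43 + 1 = 2 bits/symbol.

2 bits/symbol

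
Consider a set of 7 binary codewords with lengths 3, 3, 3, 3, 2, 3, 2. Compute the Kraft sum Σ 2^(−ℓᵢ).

1.125

With common denominator 2^3 = 8: Σ 2^(−ℓᵢ) = 1/8 + 1/8 + 1/8 + 1/8 + 2/8 + 1/8 + 2/8 = 9/8 = 1.125.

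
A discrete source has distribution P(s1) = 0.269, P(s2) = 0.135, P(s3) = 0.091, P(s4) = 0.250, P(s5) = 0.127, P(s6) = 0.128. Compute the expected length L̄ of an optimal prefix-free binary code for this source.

2.481 bits/symbol

Repeatedly combine the two least-probable nodes; the expected code length is the sum of the merged weights.
merge 91/1000 + 127/1000 → 109/500
merge 16/125 + 27/200 → 263/1000
merge 109/500 + 1/4 → 117/250
merge 263/1000 + 269/1000 → 133/250
merge 117/250 + 133/250 → 1
L = 109/500 + 263/1000 + 117/250 + 133/250 + 1 = 2481/1000 = 2.481 bits/symbol.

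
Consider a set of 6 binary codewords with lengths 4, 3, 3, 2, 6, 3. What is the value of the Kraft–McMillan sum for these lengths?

With common denominator 2^6 = 64: Σ 2^(−ℓᵢ) = 4/64 + 8/64 + 8/64 + 16/64 + 1/64 + 8/64 = 45/64 = 0.703125.

0.703125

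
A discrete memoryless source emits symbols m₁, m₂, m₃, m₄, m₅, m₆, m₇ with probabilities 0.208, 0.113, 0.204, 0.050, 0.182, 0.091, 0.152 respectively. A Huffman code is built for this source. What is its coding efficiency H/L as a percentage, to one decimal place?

98.4%

Entropy H = −Σ p log₂ p ≈ 2.6857 bits.
Huffman merges: 1/20+91/1000→141/1000; 113/1000+141/1000→127/500; 19/125+91/500→167/500; 51/250+26/125→103/250; 127/500+167/500→147/250; 103/250+147/250→1. L = 2729/1000 ≈ 2.7290.
Efficiency = H/L = 2.6857/2.7290 = 98.4%.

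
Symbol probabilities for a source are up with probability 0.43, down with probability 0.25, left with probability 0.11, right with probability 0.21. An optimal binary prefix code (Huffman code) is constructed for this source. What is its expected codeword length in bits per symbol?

1.89 bits/symbol

Repeatedly combine the two least-probable nodes; the expected code length is the sum of the merged weights.
merge 11/100 + 21/100 → 8/25
merge 1/4 + 8/25 → 57/100
merge 43/100 + 57/100 → 1
L = 8/25 + 57/100 + 1 = 189/100 = 1.89 bits/symbol.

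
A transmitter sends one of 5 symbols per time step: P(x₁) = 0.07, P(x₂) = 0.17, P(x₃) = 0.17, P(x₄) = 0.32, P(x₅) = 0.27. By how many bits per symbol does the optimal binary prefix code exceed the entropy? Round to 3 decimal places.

0.066 bits

Entropy H = −Σ p log₂ p ≈ 2.1738 bits.
Huffman merges: 7/100+17/100→6/25; 17/100+6/25→41/100; 27/100+8/25→59/100; 41/100+59/100→1. L = 56/25 ≈ 2.2400.
L − H = 2.2400 − 2.1738 = 0.066 bits.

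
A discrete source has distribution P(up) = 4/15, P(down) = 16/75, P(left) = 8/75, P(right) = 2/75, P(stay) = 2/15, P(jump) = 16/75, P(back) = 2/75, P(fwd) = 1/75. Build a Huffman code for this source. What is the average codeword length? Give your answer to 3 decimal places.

2.587 bits/symbol

Repeatedly combine the two least-probable nodes; the expected code length is the sum of the merged weights.
merge 1/75 + 2/75 → 1/25
merge 2/75 + 1/25 → 1/15
merge 1/15 + 8/75 → 13/75
merge 2/15 + 13/75 → 23/75
merge 16/75 + 16/75 → 32/75
merge 4/15 + 23/75 → 43/75
merge 32/75 + 43/75 → 1
L = 1/25 + 1/15 + 13/75 + 23/75 + 32/75 + 43/75 + 1 = 194/75 ≈ 2.587 bits/symbol.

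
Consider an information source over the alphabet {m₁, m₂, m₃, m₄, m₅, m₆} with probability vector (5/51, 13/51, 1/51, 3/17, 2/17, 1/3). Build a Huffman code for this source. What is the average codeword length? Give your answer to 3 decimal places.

2.353 bits/symbol

Repeatedly combine the two least-probable nodes; the expected code length is the sum of the merged weights.
merge 1/51 + 5/51 → 2/17
merge 2/17 + 2/17 → 4/17
merge 3/17 + 4/17 → 7/17
merge 13/51 + 1/3 → 10/17
merge 7/17 + 10/17 → 1
L = 2/17 + 4/17 + 7/17 + 10/17 + 1 = 40/17 ≈ 2.353 bits/symbol.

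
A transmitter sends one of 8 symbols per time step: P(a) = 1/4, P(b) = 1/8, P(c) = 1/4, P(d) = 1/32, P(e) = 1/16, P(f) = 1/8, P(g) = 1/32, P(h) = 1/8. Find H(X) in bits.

Each probability is a power of 1/2, so log₂(1/p) is an integer.
H = Σ p·log₂(1/p) = 1/4·2 + 1/8·3 + 1/4·2 + 1/32·5 + 1/16·4 + 1/8·3 + 1/32·5 + 1/8·3 = 2.6875 bits.

2.6875 bits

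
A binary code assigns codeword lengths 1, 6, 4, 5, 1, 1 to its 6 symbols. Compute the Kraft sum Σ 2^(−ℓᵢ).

With common denominator 2^6 = 64: Σ 2^(−ℓᵢ) = 32/64 + 1/64 + 4/64 + 2/64 + 32/64 + 32/64 = 103/64 = 1.609375.

1.609375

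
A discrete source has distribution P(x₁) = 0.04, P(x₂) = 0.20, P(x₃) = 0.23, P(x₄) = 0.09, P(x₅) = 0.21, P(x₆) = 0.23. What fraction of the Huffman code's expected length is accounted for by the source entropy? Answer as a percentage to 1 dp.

Entropy H = −Σ p log₂ p ≈ 2.4110 bits.
Huffman merges: 1/25+9/100→13/100; 13/100+1/5→33/100; 21/100+23/100→11/25; 23/100+33/100→14/25; 11/25+14/25→1. L = 123/50 ≈ 2.4600.
Efficiency = H/L = 2.4110/2.4600 = 98.0%.

98.0%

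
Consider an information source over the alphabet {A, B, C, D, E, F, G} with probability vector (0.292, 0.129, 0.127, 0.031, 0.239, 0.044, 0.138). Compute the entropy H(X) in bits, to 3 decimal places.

2.519 bits

H = −Σ pᵢ log₂ pᵢ.
−0.292·log₂(0.292) = 0.5186
−0.129·log₂(0.129) = 0.3811
−0.127·log₂(0.127) = 0.3781
−0.031·log₂(0.031) = 0.1554
−0.239·log₂(0.239) = 0.4935
−0.044·log₂(0.044) = 0.1983
−0.138·log₂(0.138) = 0.3943
Sum ≈ 2.5193 → 2.519 bits.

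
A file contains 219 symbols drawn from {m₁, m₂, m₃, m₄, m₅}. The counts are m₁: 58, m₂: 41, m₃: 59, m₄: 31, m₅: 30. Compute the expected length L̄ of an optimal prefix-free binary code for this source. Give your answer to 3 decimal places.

Probabilities are the counts divided by 219.
Repeatedly combine the two least-probable nodes; the expected code length is the sum of the merged weights.
merge 10/73 + 31/219 → 61/219
merge 41/219 + 58/219 → 33/73
merge 59/219 + 61/219 → 40/73
merge 33/73 + 40/73 → 1
L = 61/219 + 33/73 + 40/73 + 1 = 499/219 ≈ 2.279 bits/symbol.

2.279 bits/symbol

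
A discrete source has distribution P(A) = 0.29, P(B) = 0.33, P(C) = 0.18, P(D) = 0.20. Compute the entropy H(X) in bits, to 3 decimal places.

H = −Σ pᵢ log₂ pᵢ.
−0.29·log₂(0.29) = 0.5179
−0.33·log₂(0.33) = 0.5278
−0.18·log₂(0.18) = 0.4453
−0.20·log₂(0.20) = 0.4644
Sum ≈ 1.9554 → 1.955 bits.

1.955 bits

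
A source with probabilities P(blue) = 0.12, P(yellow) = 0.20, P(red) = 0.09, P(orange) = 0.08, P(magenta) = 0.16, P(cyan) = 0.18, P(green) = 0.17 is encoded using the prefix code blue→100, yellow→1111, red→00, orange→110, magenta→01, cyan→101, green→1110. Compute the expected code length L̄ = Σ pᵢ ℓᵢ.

3.12 bits/symbol

L̄ = Σ pᵢ·ℓᵢ = 0.12·3 + 0.20·4 + 0.09·2 + 0.08·3 + 0.16·2 + 0.18·3 + 0.17·4 = 3.12 bits/symbol.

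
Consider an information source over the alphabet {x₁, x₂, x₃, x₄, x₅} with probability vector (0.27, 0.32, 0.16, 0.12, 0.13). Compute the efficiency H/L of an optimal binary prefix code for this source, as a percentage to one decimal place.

Entropy H = −Σ p log₂ p ≈ 2.2088 bits.
Huffman merges: 3/25+13/100→1/4; 4/25+1/4→41/100; 27/100+8/25→59/100; 41/100+59/100→1. L = 9/4 ≈ 2.2500.
Efficiency = H/L = 2.2088/2.2500 = 98.2%.

98.2%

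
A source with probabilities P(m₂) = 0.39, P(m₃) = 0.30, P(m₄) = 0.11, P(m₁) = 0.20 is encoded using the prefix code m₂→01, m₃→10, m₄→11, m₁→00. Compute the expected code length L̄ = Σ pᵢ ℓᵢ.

L̄ = Σ pᵢ·ℓᵢ = 0.39·2 + 0.30·2 + 0.11·2 + 0.20·2 = 2 bits/symbol.

2 bits/symbol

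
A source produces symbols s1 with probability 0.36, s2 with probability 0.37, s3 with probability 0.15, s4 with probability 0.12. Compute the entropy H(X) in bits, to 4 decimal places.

1.8390 bits

H = −Σ pᵢ log₂ pᵢ.
−0.36·log₂(0.36) = 0.5306
−0.37·log₂(0.37) = 0.5307
−0.15·log₂(0.15) = 0.4105
−0.12·log₂(0.12) = 0.3671
Sum ≈ 1.8390 → 1.8390 bits.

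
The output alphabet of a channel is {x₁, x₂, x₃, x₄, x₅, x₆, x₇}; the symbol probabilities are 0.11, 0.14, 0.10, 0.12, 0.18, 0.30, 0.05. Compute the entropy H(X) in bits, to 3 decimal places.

2.629 bits

H = −Σ pᵢ log₂ pᵢ.
−0.11·log₂(0.11) = 0.3503
−0.14·log₂(0.14) = 0.3971
−0.10·log₂(0.10) = 0.3322
−0.12·log₂(0.12) = 0.3671
−0.18·log₂(0.18) = 0.4453
−0.30·log₂(0.30) = 0.5211
−0.05·log₂(0.05) = 0.2161
Sum ≈ 2.6292 → 2.629 bits.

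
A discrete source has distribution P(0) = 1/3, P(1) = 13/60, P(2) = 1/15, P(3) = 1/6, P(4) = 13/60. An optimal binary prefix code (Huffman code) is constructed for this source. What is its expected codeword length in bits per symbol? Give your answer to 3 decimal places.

Repeatedly combine the two least-probable nodes; the expected code length is the sum of the merged weights.
merge 1/15 + 1/6 → 7/30
merge 13/60 + 13/60 → 13/30
merge 7/30 + 1/3 → 17/30
merge 13/30 + 17/30 → 1
L = 7/30 + 13/30 + 17/30 + 1 = 67/30 ≈ 2.233 bits/symbol.

2.233 bits/symbol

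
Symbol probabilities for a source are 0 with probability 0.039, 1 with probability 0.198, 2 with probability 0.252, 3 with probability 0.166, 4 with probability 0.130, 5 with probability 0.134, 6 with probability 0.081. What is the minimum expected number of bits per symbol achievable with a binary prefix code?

Repeatedly combine the two least-probable nodes; the expected code length is the sum of the merged weights.
merge 39/1000 + 81/1000 → 3/25
merge 3/25 + 13/100 → 1/4
merge 67/500 + 83/500 → 3/10
merge 99/500 + 1/4 → 56/125
merge 63/250 + 3/10 → 69/125
merge 56/125 + 69/125 → 1
L = 3/25 + 1/4 + 3/10 + 56/125 + 69/125 + 1 = 267/100 = 2.67 bits/symbol.

2.67 bits/symbol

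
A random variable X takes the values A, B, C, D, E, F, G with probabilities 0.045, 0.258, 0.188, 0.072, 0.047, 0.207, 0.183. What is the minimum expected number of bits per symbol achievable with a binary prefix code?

2.603 bits/symbol

Repeatedly combine the two least-probable nodes; the expected code length is the sum of the merged weights.
merge 9/200 + 47/1000 → 23/250
merge 9/125 + 23/250 → 41/250
merge 41/250 + 183/1000 → 347/1000
merge 47/250 + 207/1000 → 79/200
merge 129/500 + 347/1000 → 121/200
merge 79/200 + 121/200 → 1
L = 23/250 + 41/250 + 347/1000 + 79/200 + 121/200 + 1 = 2603/1000 = 2.603 bits/symbol.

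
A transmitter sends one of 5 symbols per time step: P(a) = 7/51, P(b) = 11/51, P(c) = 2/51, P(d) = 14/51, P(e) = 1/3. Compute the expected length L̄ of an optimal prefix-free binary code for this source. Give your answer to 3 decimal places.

2.176 bits/symbol

Repeatedly combine the two least-probable nodes; the expected code length is the sum of the merged weights.
merge 2/51 + 7/51 → 3/17
merge 3/17 + 11/51 → 20/51
merge 14/51 + 1/3 → 31/51
merge 20/51 + 31/51 → 1
L = 3/17 + 20/51 + 31/51 + 1 = 37/17 ≈ 2.176 bits/symbol.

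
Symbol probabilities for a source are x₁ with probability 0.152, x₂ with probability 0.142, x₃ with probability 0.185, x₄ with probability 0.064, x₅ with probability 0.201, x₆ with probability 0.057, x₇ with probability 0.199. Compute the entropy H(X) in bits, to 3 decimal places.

H = −Σ pᵢ log₂ pᵢ.
−0.152·log₂(0.152) = 0.4131
−0.142·log₂(0.142) = 0.3999
−0.185·log₂(0.185) = 0.4504
−0.064·log₂(0.064) = 0.2538
−0.201·log₂(0.201) = 0.4653
−0.057·log₂(0.057) = 0.2356
−0.199·log₂(0.199) = 0.4635
Sum ≈ 2.6815 → 2.682 bits.

2.682 bits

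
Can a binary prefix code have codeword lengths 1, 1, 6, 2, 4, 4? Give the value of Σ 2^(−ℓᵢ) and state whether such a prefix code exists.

With common denominator 2^6 = 64: Σ 2^(−ℓᵢ) = 32/64 + 32/64 + 1/64 + 16/64 + 4/64 + 4/64 = 89/64 = 1.390625.
Kraft's inequality requires Σ ≤ 1; here Σ = 1.390625 > 1, so no such prefix code exists.

1.390625; no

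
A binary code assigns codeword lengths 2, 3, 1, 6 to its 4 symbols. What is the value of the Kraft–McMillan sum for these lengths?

With common denominator 2^6 = 64: Σ 2^(−ℓᵢ) = 16/64 + 8/64 + 32/64 + 1/64 = 57/64 = 0.890625.

0.890625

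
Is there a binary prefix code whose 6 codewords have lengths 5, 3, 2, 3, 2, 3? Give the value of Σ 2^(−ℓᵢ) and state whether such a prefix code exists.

With common denominator 2^5 = 32: Σ 2^(−ℓᵢ) = 1/32 + 4/32 + 8/32 + 4/32 + 8/32 + 4/32 = 29/32 = 0.90625.
Kraft's inequality requires Σ ≤ 1; here Σ = 0.90625 ≤ 1, so such a prefix code exists.

0.90625; yes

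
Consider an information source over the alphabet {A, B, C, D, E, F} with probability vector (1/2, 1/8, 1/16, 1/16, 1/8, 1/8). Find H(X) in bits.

2.125 bits

Each probability is a power of 1/2, so log₂(1/p) is an integer.
H = Σ p·log₂(1/p) = 1/2·1 + 1/8·3 + 1/16·4 + 1/16·4 + 1/8·3 + 1/8·3 = 2.125 bits.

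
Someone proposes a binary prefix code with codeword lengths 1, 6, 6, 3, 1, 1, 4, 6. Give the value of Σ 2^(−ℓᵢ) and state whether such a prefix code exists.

With common denominator 2^6 = 64: Σ 2^(−ℓᵢ) = 32/64 + 1/64 + 1/64 + 8/64 + 32/64 + 32/64 + 4/64 + 1/64 = 111/64 = 1.734375.
Kraft's inequality requires Σ ≤ 1; here Σ = 1.734375 > 1, so no such prefix code exists.

1.734375; no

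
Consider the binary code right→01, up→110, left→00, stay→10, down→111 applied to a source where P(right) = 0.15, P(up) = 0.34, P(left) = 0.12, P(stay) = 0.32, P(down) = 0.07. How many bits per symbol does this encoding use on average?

L̄ = Σ pᵢ·ℓᵢ = 0.15·2 + 0.34·3 + 0.12·2 + 0.32·2 + 0.07·3 = 2.41 bits/symbol.

2.41 bits/symbol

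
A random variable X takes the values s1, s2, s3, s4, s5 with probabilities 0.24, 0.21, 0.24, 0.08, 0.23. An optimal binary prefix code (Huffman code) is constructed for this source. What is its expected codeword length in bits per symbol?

2.29 bits/symbol

Repeatedly combine the two least-probable nodes; the expected code length is the sum of the merged weights.
merge 2/25 + 21/100 → 29/100
merge 23/100 + 6/25 → 47/100
merge 6/25 + 29/100 → 53/100
merge 47/100 + 53/100 → 1
L = 29/100 + 47/100 + 53/100 + 1 = 229/100 = 2.29 bits/symbol.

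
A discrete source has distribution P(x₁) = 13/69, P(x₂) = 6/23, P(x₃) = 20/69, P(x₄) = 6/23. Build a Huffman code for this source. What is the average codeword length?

2 bits/symbol

Repeatedly combine the two least-probable nodes; the expected code length is the sum of the merged weights.
merge 13/69 + 6/23 → 31/69
merge 6/23 + 20/69 → 38/69
merge 31/69 + 38/69 → 1
L = 31/69 + 38/69 + 1 = 2 bits/symbol.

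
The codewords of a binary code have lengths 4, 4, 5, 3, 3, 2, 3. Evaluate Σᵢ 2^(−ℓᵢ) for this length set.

With common denominator 2^5 = 32: Σ 2^(−ℓᵢ) = 2/32 + 2/32 + 1/32 + 4/32 + 4/32 + 8/32 + 4/32 = 25/32 = 0.78125.

0.78125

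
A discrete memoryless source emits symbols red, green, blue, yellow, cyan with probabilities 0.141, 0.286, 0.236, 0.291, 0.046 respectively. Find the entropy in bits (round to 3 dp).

2.129 bits

H = −Σ pᵢ log₂ pᵢ.
−0.141·log₂(0.141) = 0.3985
−0.286·log₂(0.286) = 0.5165
−0.236·log₂(0.236) = 0.4916
−0.291·log₂(0.291) = 0.5182
−0.046·log₂(0.046) = 0.2043
Sum ≈ 2.1292 → 2.129 bits.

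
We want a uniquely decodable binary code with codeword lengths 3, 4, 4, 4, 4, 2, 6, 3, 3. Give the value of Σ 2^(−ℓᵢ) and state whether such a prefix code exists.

With common denominator 2^6 = 64: Σ 2^(−ℓᵢ) = 8/64 + 4/64 + 4/64 + 4/64 + 4/64 + 16/64 + 1/64 + 8/64 + 8/64 = 57/64 = 0.890625.
Kraft's inequality requires Σ ≤ 1; here Σ = 0.890625 ≤ 1, so such a prefix code exists.

0.890625; yes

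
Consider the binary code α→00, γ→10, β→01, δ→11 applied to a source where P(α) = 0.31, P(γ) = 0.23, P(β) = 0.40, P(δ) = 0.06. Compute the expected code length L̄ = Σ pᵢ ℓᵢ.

2 bits/symbol

L̄ = Σ pᵢ·ℓᵢ = 0.31·2 + 0.23·2 + 0.40·2 + 0.06·2 = 2 bits/symbol.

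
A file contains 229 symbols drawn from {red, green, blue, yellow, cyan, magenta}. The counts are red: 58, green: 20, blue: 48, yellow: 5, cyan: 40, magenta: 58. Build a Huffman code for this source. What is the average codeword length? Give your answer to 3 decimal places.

Probabilities are the counts divided by 229.
Repeatedly combine the two least-probable nodes; the expected code length is the sum of the merged weights.
merge 5/229 + 20/229 → 25/229
merge 25/229 + 40/229 → 65/229
merge 48/229 + 58/229 → 106/229
merge 58/229 + 65/229 → 123/229
merge 106/229 + 123/229 → 1
L = 25/229 + 65/229 + 106/229 + 123/229 + 1 = 548/229 ≈ 2.393 bits/symbol.

2.393 bits/symbol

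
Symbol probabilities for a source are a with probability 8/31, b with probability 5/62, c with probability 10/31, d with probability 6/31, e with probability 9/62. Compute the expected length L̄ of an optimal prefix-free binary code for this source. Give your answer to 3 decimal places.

2.226 bits/symbol

Repeatedly combine the two least-probable nodes; the expected code length is the sum of the merged weights.
merge 5/62 + 9/62 → 7/31
merge 6/31 + 7/31 → 13/31
merge 8/31 + 10/31 → 18/31
merge 13/31 + 18/31 → 1
L = 7/31 + 13/31 + 18/31 + 1 = 69/31 ≈ 2.226 bits/symbol.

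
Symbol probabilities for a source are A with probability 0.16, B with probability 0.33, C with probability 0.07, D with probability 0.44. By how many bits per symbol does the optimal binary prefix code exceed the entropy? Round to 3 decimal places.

Entropy H = −Σ p log₂ p ≈ 1.7405 bits.
Huffman merges: 7/100+4/25→23/100; 23/100+33/100→14/25; 11/25+14/25→1. L = 179/100 ≈ 1.7900.
L − H = 1.7900 − 1.7405 = 0.049 bits.

0.049 bits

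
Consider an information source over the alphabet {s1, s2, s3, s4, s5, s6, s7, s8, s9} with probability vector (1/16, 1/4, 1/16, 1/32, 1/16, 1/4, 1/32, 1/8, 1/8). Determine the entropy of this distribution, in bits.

2.8125 bits

Each probability is a power of 1/2, so log₂(1/p) is an integer.
H = Σ p·log₂(1/p) = 1/16·4 + 1/4·2 + 1/16·4 + 1/32·5 + 1/16·4 + 1/4·2 + 1/32·5 + 1/8·3 + 1/8·3 = 2.8125 bits.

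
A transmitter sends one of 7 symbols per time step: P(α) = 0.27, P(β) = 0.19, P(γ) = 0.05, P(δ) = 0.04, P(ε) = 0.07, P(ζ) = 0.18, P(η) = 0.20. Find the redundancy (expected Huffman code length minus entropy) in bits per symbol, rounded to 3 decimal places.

0.045 bits

Entropy H = −Σ p log₂ p ≈ 2.5453 bits.
Huffman merges: 1/25+1/20→9/100; 7/100+9/100→4/25; 4/25+9/50→17/50; 19/100+1/5→39/100; 27/100+17/50→61/100; 39/100+61/100→1. L = 259/100 ≈ 2.5900.
L − H = 2.5900 − 2.5453 = 0.045 bits.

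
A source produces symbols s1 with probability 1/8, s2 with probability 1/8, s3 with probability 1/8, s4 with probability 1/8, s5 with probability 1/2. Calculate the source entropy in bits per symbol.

Each probability is a power of 1/2, so log₂(1/p) is an integer.
H = Σ p·log₂(1/p) = 1/8·3 + 1/8·3 + 1/8·3 + 1/8·3 + 1/2·1 = 2 bits.

2 bits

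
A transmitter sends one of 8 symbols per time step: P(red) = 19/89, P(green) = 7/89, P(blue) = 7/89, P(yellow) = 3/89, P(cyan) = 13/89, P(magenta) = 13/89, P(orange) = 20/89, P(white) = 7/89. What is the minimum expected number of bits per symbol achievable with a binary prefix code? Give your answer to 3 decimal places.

Repeatedly combine the two least-probable nodes; the expected code length is the sum of the merged weights.
merge 3/89 + 7/89 → 10/89
merge 7/89 + 7/89 → 14/89
merge 10/89 + 13/89 → 23/89
merge 13/89 + 14/89 → 27/89
merge 19/89 + 20/89 → 39/89
merge 23/89 + 27/89 → 50/89
merge 39/89 + 50/89 → 1
L = 10/89 + 14/89 + 23/89 + 27/89 + 39/89 + 50/89 + 1 = 252/89 ≈ 2.831 bits/symbol.

2.831 bits/symbol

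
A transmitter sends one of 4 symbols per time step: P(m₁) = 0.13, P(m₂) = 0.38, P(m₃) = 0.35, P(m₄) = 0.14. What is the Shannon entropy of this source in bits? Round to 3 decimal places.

1.840 bits

H = −Σ pᵢ log₂ pᵢ.
−0.13·log₂(0.13) = 0.3826
−0.38·log₂(0.38) = 0.5305
−0.35·log₂(0.35) = 0.5301
−0.14·log₂(0.14) = 0.3971
Sum ≈ 1.8403 → 1.840 bits.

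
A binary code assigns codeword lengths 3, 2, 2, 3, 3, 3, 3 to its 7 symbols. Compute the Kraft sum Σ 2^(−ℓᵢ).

With common denominator 2^3 = 8: Σ 2^(−ℓᵢ) = 1/8 + 2/8 + 2/8 + 1/8 + 1/8 + 1/8 + 1/8 = 9/8 = 1.125.

1.125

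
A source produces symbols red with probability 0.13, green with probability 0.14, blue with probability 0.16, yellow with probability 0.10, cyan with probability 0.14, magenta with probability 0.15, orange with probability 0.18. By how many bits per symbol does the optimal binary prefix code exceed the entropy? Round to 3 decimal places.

0.032 bits

Entropy H = −Σ p log₂ p ≈ 2.7879 bits.
Huffman merges: 1/10+13/100→23/100; 7/50+7/50→7/25; 3/20+4/25→31/100; 9/50+23/100→41/100; 7/25+31/100→59/100; 41/100+59/100→1. L = 141/50 ≈ 2.8200.
L − H = 2.8200 − 2.7879 = 0.032 bits.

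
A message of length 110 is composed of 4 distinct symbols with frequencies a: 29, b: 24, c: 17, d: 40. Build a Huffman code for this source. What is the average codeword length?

2 bits/symbol

Probabilities are the counts divided by 110.
Repeatedly combine the two least-probable nodes; the expected code length is the sum of the merged weights.
merge 17/110 + 12/55 → 41/110
merge 29/110 + 4/11 → 69/110
merge 41/110 + 69/110 → 1
L = 41/110 + 69/110 + 1 = 2 bits/symbol.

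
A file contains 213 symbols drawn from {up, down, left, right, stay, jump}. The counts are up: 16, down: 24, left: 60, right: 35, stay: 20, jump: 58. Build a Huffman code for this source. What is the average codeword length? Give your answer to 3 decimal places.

2.446 bits/symbol

Probabilities are the counts divided by 213.
Repeatedly combine the two least-probable nodes; the expected code length is the sum of the merged weights.
merge 16/213 + 20/213 → 12/71
merge 8/71 + 35/213 → 59/213
merge 12/71 + 58/213 → 94/213
merge 59/213 + 20/71 → 119/213
merge 94/213 + 119/213 → 1
L = 12/71 + 59/213 + 94/213 + 119/213 + 1 = 521/213 ≈ 2.446 bits/symbol.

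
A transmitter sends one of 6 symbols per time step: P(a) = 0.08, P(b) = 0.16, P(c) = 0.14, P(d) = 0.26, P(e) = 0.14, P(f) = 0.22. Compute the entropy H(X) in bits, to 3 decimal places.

H = −Σ pᵢ log₂ pᵢ.
−0.08·log₂(0.08) = 0.2915
−0.16·log₂(0.16) = 0.4230
−0.14·log₂(0.14) = 0.3971
−0.26·log₂(0.26) = 0.5053
−0.14·log₂(0.14) = 0.3971
−0.22·log₂(0.22) = 0.4806
Sum ≈ 2.4946 → 2.495 bits.

2.495 bits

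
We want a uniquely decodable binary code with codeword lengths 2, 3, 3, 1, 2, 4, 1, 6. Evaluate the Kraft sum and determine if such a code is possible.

With common denominator 2^6 = 64: Σ 2^(−ℓᵢ) = 16/64 + 8/64 + 8/64 + 32/64 + 16/64 + 4/64 + 32/64 + 1/64 = 117/64 = 1.828125.
Kraft's inequality requires Σ ≤ 1; here Σ = 1.828125 > 1, so no such prefix code exists.

1.828125; no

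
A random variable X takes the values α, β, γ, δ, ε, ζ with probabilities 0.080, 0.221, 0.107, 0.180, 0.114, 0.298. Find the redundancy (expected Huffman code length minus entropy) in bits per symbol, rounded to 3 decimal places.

0.040 bits

Entropy H = −Σ p log₂ p ≈ 2.4408 bits.
Huffman merges: 2/25+107/1000→187/1000; 57/500+9/50→147/500; 187/1000+221/1000→51/125; 147/500+149/500→74/125; 51/125+74/125→1. L = 2481/1000 ≈ 2.4810.
L − H = 2.4810 − 2.4408 = 0.040 bits.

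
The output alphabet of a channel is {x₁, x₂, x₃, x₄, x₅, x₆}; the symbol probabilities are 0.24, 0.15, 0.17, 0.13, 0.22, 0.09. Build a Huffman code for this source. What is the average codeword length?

2.54 bits/symbol

Repeatedly combine the two least-probable nodes; the expected code length is the sum of the merged weights.
merge 9/100 + 13/100 → 11/50
merge 3/20 + 17/100 → 8/25
merge 11/50 + 11/50 → 11/25
merge 6/25 + 8/25 → 14/25
merge 11/25 + 14/25 → 1
L = 11/50 + 8/25 + 11/25 + 14/25 + 1 = 127/50 = 2.54 bits/symbol.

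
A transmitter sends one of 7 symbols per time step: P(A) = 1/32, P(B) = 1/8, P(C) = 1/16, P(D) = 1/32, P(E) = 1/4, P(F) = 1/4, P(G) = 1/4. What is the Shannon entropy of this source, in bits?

2.4375 bits

Each probability is a power of 1/2, so log₂(1/p) is an integer.
H = Σ p·log₂(1/p) = 1/32·5 + 1/8·3 + 1/16·4 + 1/32·5 + 1/4·2 + 1/4·2 + 1/4·2 = 2.4375 bits.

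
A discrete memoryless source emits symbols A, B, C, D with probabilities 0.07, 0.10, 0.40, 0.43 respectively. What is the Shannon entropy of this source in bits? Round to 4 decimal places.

1.6531 bits

H = −Σ pᵢ log₂ pᵢ.
−0.07·log₂(0.07) = 0.2686
−0.10·log₂(0.10) = 0.3322
−0.40·log₂(0.40) = 0.5288
−0.43·log₂(0.43) = 0.5236
Sum ≈ 1.6531 → 1.6531 bits.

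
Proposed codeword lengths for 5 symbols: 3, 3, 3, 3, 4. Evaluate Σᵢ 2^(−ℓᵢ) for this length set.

0.5625

With common denominator 2^4 = 16: Σ 2^(−ℓᵢ) = 2/16 + 2/16 + 2/16 + 2/16 + 1/16 = 9/16 = 0.5625.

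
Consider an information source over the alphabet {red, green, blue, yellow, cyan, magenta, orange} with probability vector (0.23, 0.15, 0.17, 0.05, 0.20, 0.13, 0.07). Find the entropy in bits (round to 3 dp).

2.664 bits

H = −Σ pᵢ log₂ pᵢ.
−0.23·log₂(0.23) = 0.4877
−0.15·log₂(0.15) = 0.4105
−0.17·log₂(0.17) = 0.4346
−0.05·log₂(0.05) = 0.2161
−0.20·log₂(0.20) = 0.4644
−0.13·log₂(0.13) = 0.3826
−0.07·log₂(0.07) = 0.2686
Sum ≈ 2.6645 → 2.664 bits.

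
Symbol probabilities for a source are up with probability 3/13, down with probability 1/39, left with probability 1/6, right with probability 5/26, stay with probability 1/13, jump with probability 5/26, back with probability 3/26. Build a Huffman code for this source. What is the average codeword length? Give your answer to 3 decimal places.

Repeatedly combine the two least-probable nodes; the expected code length is the sum of the merged weights.
merge 1/39 + 1/13 → 4/39
merge 4/39 + 3/26 → 17/78
merge 1/6 + 5/26 → 14/39
merge 5/26 + 17/78 → 16/39
merge 3/13 + 14/39 → 23/39
merge 16/39 + 23/39 → 1
L = 4/39 + 17/78 + 14/39 + 16/39 + 23/39 + 1 = 209/78 ≈ 2.679 bits/symbol.

2.679 bits/symbol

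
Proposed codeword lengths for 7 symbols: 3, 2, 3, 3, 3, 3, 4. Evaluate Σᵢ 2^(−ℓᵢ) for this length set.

0.9375

With common denominator 2^4 = 16: Σ 2^(−ℓᵢ) = 2/16 + 4/16 + 2/16 + 2/16 + 2/16 + 2/16 + 1/16 = 15/16 = 0.9375.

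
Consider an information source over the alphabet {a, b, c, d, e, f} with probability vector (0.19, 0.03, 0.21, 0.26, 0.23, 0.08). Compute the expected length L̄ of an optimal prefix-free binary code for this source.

Repeatedly combine the two least-probable nodes; the expected code length is the sum of the merged weights.
merge 3/100 + 2/25 → 11/100
merge 11/100 + 19/100 → 3/10
merge 21/100 + 23/100 → 11/25
merge 13/50 + 3/10 → 14/25
merge 11/25 + 14/25 → 1
L = 11/100 + 3/10 + 11/25 + 14/25 + 1 = 241/100 = 2.41 bits/symbol.

2.41 bits/symbol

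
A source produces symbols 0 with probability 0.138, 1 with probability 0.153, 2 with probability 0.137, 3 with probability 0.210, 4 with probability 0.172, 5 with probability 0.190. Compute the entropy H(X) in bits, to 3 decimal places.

2.566 bits

H = −Σ pᵢ log₂ pᵢ.
−0.138·log₂(0.138) = 0.3943
−0.153·log₂(0.153) = 0.4144
−0.137·log₂(0.137) = 0.3929
−0.210·log₂(0.210) = 0.4728
−0.172·log₂(0.172) = 0.4368
−0.190·log₂(0.190) = 0.4552
Sum ≈ 2.5664 → 2.566 bits.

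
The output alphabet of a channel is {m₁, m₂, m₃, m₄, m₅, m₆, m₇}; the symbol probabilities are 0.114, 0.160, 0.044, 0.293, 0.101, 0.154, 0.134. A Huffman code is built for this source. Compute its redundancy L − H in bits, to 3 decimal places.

Entropy H = −Σ p log₂ p ≈ 2.6356 bits.
Huffman merges: 11/250+101/1000→29/200; 57/500+67/500→31/125; 29/200+77/500→299/1000; 4/25+31/125→51/125; 293/1000+299/1000→74/125; 51/125+74/125→1. L = 673/250 ≈ 2.6920.
L − H = 2.6920 − 2.6356 = 0.056 bits.

0.056 bits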